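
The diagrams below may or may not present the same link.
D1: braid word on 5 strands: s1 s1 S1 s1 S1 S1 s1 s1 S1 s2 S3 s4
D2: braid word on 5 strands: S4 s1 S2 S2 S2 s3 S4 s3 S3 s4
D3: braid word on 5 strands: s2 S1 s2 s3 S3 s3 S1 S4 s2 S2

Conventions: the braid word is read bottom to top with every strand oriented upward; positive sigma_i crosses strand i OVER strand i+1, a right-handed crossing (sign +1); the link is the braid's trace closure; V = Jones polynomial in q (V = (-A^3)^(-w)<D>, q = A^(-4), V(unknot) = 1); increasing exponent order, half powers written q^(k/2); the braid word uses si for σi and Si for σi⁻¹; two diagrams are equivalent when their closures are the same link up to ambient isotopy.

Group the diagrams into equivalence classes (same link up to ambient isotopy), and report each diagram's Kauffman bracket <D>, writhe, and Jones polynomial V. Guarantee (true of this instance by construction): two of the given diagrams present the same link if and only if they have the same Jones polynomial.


grouping into links: {D1} | {D2} | {D3}
V(D1) = 1  (w +2, c 12, <D> = A^6)
V(D2) = -q^-4 + q^-3 + q^-1  [10 crossings, <D> = A^-2 + A^6 - A^10, w = -2]
V(D3) = q^-2 - q^-1 + 1 - q + q^2  [10 crossings, <D> = A^-8 - A^-4 + 1 - A^4 + A^8, w = 0]
why: 3 values of V(q) split the 3 diagrams


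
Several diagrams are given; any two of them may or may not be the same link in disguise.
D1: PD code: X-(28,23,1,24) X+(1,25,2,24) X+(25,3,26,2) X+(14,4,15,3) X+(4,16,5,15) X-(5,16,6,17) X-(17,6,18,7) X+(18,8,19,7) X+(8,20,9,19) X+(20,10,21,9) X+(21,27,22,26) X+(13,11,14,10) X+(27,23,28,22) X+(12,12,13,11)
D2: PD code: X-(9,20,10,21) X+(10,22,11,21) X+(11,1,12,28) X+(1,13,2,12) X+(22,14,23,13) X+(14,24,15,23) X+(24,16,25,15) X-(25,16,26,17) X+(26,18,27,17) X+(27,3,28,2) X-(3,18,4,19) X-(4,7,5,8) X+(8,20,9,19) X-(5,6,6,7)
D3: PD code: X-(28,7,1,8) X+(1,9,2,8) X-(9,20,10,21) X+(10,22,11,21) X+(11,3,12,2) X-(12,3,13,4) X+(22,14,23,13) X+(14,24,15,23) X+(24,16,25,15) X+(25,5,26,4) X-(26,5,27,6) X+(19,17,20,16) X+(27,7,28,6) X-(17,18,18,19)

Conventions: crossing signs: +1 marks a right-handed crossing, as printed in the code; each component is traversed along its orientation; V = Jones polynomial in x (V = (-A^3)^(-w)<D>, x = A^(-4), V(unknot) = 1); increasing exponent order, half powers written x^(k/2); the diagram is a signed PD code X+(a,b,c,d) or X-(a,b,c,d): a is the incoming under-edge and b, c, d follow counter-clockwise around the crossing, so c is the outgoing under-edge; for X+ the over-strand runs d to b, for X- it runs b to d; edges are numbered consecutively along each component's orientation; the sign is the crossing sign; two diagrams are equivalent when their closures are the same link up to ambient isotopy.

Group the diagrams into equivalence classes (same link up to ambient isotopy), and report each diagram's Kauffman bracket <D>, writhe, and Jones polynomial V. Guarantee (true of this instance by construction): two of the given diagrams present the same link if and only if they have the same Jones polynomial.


equivalence classes: {D1, D2} | {D3}
D1 (bracket A^-8 - 2A^-4 + 1 - 2A^4 + 2A^8 + A^16; 14 crossings at w = +8): V = x^2 + 2x^4 - 2x^5 + x^6 - 2x^7 + x^8
D2 (bracket A^-20 - 2A^-16 + A^-12 - 2A^-8 + 2A^-4 + A^4; 14 crossings at w = +4): V = x^2 + 2x^4 - 2x^5 + x^6 - 2x^7 + x^8
D3 (bracket -A^-4 + 1 + A^8; 14 crossings at w = +4): V = x + x^3 - x^4
key observation: V(x) takes 2 values over 3 diagrams, fixing the grouping


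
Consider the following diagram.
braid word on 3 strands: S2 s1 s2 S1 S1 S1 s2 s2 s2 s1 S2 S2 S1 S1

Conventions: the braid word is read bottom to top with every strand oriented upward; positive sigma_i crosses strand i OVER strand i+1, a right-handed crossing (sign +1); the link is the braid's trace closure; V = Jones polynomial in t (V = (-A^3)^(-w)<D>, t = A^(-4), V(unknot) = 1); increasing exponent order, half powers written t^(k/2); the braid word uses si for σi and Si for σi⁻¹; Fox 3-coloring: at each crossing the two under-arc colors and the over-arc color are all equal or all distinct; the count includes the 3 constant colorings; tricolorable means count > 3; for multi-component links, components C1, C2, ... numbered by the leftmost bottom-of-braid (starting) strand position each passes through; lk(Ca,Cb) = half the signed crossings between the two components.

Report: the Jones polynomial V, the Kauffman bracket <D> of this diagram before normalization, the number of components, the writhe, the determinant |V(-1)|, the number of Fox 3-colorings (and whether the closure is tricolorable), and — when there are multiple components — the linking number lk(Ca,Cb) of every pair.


V(t) = t^-7 - 2t^-6 + 5t^-5 - 7t^-4 + 9t^-3 - 9t^-2 + 9t^-1 - 6 + 5t - 2t^2 + t^3
bracket: A^-18 - 2A^-14 + 5A^-10 - 6A^-6 + 9A^-2 - 9A^2 + 9A^6 - 7A^10 + 5A^14 - 2A^18 + A^22, w = -2
3 components, writhe -2, over 14 crossings
lk(C1,C2) = 0
linking number lk(C1,C3) = +2
lk(C2,C3): -3
det 56, colorings 3 of 3^14 — not tricolorable
observation: summing lk over 3 pairs gives -1


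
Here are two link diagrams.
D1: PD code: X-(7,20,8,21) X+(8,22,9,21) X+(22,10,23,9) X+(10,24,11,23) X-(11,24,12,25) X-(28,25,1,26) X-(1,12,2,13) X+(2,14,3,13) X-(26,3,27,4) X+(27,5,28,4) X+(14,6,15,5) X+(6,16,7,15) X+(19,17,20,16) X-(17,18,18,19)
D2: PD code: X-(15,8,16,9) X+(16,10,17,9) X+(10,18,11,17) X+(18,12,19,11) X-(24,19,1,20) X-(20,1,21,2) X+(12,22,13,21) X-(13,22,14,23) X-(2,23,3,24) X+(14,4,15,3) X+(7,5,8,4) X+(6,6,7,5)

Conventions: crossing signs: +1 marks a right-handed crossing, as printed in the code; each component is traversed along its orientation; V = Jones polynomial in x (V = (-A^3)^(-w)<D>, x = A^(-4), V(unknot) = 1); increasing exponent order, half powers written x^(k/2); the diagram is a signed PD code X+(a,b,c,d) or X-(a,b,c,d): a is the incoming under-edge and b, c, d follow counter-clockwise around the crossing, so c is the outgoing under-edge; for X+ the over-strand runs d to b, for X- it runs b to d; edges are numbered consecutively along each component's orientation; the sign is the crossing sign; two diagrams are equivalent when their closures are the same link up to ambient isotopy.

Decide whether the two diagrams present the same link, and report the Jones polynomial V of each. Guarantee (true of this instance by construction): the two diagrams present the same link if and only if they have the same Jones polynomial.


equivalent: no
V(D1) = x + x^3 - x^4  (w +2, c 14, <D> = -A^-10 + A^-6 + A^2)
D2 (bracket -A^-6 + A^-2 - A^2 + 3A^6 - A^10 + A^14 - A^18; 12 crossings at w = +2): V = -x^-3 + x^-2 - x^-1 + 3 - x + x^2 - x^3
why: V(x) takes 2 values over 2 diagrams, fixing the grouping


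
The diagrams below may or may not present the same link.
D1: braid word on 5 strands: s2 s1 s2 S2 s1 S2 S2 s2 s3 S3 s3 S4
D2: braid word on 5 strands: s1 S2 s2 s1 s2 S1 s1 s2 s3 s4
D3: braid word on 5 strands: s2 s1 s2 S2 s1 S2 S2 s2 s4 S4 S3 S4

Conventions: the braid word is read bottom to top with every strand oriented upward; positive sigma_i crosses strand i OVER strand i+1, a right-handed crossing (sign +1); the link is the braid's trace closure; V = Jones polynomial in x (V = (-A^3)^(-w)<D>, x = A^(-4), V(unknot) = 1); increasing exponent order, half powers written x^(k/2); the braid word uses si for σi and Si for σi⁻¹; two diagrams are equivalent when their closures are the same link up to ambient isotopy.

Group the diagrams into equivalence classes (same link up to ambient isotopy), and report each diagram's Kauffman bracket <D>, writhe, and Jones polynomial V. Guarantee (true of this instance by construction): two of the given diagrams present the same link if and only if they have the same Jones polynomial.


grouping into links: {D1, D3} | {D2}
V(D1) = 1 + x + x^2 + x^3  (w +2, c 12, <D> = A^-6 + A^-2 + A^2 + A^6)
D2 (bracket A^-2 + 2A^6 + A^14; 10 crossings at w = +6): V = x + 2x^3 + x^5
V(D3) = 1 + x + x^2 + x^3  (w 0, c 12, <D> = A^-12 + A^-8 + A^-4 + 1)
key observation: 2 values of V(x) split the 3 diagrams


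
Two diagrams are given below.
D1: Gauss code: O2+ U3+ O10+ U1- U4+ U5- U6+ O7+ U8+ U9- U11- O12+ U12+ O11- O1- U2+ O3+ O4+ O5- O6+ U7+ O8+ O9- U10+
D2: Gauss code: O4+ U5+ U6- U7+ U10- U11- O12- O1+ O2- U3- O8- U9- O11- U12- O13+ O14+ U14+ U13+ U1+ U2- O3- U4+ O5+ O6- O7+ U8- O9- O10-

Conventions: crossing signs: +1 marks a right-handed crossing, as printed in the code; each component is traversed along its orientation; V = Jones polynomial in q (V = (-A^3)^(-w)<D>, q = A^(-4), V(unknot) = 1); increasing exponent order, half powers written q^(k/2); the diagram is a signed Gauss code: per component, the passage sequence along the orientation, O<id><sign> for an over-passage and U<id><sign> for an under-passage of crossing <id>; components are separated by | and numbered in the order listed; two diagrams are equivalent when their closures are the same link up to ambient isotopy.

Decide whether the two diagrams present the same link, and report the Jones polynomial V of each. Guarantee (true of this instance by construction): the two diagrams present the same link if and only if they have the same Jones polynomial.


same link: no
V(D1) = q - q^2 + 2q^3 - q^4 + q^5 - q^6  [12 crossings, <D> = -A^-12 + A^-8 - A^-4 + 2 - A^4 + A^8, w = +4]
D2 (bracket A^-2 - A^2 + 2A^6 - A^10 + A^14 - A^18; 14 crossings at w = -2): V = -q^-6 + q^-5 - q^-4 + 2q^-3 - q^-2 + q^-1
note: V(q) takes 2 values over 2 diagrams, fixing the grouping


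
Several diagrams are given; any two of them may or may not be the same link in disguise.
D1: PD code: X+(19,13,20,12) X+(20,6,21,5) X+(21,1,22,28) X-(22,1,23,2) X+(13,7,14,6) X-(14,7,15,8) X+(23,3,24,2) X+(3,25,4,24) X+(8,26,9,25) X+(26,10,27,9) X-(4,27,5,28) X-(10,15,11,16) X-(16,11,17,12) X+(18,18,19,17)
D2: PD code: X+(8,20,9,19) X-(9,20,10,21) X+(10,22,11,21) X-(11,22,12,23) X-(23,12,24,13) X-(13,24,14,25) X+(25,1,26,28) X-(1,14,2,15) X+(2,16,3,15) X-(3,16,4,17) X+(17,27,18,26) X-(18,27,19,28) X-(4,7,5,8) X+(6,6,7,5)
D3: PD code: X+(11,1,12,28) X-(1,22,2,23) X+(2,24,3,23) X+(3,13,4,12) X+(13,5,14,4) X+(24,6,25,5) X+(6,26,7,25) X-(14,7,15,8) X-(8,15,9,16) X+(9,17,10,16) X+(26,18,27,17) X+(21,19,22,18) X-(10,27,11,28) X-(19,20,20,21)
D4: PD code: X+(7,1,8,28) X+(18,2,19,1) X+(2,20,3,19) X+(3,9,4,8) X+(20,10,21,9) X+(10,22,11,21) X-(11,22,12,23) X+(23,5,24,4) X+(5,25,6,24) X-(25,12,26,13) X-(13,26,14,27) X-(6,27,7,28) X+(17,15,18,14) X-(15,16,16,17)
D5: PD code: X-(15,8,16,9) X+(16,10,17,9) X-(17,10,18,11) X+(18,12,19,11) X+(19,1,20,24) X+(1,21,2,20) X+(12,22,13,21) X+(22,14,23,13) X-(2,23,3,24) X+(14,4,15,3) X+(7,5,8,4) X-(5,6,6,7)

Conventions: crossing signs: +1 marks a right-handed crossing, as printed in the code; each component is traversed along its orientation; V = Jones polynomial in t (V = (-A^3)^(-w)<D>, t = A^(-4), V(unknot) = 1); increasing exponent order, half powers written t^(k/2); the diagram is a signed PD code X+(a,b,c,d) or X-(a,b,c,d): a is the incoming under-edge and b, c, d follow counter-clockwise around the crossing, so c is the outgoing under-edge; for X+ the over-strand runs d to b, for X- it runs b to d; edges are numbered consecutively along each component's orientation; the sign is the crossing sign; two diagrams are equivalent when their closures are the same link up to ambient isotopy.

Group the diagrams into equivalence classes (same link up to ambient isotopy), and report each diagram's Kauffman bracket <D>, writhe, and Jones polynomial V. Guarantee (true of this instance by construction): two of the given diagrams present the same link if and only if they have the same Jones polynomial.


equivalence classes: {D1, D3, D5} | {D2} | {D4}
D1 (bracket -A^-12 + A^-8 - A^-4 + 2 - A^4 + A^8; 14 crossings at w = +4): V = t - t^2 + 2t^3 - t^4 + t^5 - t^6
V(D2) = -t^-4 + t^-3 + t^-1  [14 crossings, <D> = A^-2 + A^6 - A^10, w = -2]
V(D3) = t - t^2 + 2t^3 - t^4 + t^5 - t^6  [14 crossings, <D> = -A^-12 + A^-8 - A^-4 + 2 - A^4 + A^8, w = +4]
V(D4) = t + t^3 - t^4  (w +4, c 14, <D> = -A^-4 + 1 + A^8)
V(D5) = t - t^2 + 2t^3 - t^4 + t^5 - t^6  [12 crossings, <D> = -A^-12 + A^-8 - A^-4 + 2 - A^4 + A^8, w = +4]
observation: 3 values of V(t) split the 5 diagrams


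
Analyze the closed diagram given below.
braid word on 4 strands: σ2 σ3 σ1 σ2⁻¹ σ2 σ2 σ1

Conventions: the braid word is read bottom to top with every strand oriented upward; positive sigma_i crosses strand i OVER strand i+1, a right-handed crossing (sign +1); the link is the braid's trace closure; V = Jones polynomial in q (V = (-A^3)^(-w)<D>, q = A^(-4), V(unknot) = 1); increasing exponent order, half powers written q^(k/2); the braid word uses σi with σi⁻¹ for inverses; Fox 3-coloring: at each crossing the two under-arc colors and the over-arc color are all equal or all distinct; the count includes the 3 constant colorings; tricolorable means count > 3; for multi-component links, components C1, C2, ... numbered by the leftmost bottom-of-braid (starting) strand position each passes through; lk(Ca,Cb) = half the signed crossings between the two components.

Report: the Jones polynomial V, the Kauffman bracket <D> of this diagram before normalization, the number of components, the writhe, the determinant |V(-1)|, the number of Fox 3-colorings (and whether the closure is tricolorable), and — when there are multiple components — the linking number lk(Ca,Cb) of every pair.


V = q + q^3 - q^4
<D> = A^-1 - A^3 - A^11 (w = +5)
1 component over 7 crossings, w = +5
9 Fox colorings among 3^7, |V(-1)| = 3: tricolorable
why: free reduction leaves σ2 σ3 σ1 σ2 σ1 of the original 7 letters


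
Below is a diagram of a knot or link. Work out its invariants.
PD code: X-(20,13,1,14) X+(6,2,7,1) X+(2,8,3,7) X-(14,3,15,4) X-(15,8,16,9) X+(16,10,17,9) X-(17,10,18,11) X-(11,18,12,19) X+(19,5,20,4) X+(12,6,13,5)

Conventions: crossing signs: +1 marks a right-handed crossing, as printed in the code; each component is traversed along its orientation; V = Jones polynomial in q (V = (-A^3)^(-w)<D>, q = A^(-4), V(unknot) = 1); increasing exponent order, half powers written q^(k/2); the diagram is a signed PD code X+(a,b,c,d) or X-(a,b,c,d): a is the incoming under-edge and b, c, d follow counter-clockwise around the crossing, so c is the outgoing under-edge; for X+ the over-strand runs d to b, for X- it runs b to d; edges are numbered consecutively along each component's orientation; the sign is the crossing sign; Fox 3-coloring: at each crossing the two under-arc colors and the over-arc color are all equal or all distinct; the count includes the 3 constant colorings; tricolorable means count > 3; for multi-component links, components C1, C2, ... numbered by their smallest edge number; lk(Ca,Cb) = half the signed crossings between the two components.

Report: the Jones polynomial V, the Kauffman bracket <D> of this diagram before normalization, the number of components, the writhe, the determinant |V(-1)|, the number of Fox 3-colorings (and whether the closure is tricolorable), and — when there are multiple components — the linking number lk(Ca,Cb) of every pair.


V(q) = -q^-3 + q^-2 - q^-1 + 3 - q + q^2 - q^3
bracket: -A^-12 + A^-8 - A^-4 + 3 - A^4 + A^8 - A^12, w = 0
1 component, writhe 0, over 10 crossings
det 9, colorings 27 of 3^10 — tricolorable
observation: w = 0 (over 10 crossings) is diagram-only; (-A^3)^(0) removes it from V


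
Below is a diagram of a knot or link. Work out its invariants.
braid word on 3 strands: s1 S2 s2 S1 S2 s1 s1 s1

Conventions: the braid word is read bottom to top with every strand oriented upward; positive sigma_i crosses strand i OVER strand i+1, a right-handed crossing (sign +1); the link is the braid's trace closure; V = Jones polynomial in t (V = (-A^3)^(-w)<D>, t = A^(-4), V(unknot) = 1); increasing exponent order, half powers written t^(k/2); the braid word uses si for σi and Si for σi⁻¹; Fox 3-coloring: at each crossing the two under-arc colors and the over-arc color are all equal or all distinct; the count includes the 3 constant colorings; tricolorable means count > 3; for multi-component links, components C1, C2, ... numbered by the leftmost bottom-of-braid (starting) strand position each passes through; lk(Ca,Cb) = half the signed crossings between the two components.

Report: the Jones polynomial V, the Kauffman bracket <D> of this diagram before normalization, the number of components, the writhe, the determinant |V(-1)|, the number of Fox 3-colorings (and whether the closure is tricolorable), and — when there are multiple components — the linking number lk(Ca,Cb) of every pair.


Jones polynomial: V(t) = t + t^3 - t^4
<D> = -A^-10 + A^-6 + A^2; writhe +2
components 1, writhe +2 (8 crossings)
3-colorings: 9 of 3^8, det 3 — tricolorable
note: |V(-1)| = 3: so tricolorable, since 3 divides 3


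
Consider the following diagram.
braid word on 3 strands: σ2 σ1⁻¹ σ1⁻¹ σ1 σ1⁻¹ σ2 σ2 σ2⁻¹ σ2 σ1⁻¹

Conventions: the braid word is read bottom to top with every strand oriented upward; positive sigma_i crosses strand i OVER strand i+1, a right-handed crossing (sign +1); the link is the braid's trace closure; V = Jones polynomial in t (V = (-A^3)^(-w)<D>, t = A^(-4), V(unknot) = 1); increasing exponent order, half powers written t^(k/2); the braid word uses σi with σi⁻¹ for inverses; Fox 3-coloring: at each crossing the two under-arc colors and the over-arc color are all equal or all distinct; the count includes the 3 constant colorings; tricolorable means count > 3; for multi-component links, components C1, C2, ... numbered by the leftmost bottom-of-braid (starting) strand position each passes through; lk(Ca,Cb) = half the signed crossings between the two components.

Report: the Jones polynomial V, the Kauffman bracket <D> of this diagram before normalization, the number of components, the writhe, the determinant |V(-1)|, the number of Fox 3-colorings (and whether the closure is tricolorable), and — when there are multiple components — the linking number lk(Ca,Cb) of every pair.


V(t) = -t^-3 + 2t^-2 - 2t^-1 + 3 - 2t + 2t^2 - t^3
bracket: -A^-12 + 2A^-8 - 2A^-4 + 3 - 2A^4 + 2A^8 - A^12, w = 0
1 component, writhe 0, over 10 crossings
det 13, colorings 3 of 3^10 — not tricolorable
observation: det 13 = |V(-1)|; not divisible by 3, so not tricolorable


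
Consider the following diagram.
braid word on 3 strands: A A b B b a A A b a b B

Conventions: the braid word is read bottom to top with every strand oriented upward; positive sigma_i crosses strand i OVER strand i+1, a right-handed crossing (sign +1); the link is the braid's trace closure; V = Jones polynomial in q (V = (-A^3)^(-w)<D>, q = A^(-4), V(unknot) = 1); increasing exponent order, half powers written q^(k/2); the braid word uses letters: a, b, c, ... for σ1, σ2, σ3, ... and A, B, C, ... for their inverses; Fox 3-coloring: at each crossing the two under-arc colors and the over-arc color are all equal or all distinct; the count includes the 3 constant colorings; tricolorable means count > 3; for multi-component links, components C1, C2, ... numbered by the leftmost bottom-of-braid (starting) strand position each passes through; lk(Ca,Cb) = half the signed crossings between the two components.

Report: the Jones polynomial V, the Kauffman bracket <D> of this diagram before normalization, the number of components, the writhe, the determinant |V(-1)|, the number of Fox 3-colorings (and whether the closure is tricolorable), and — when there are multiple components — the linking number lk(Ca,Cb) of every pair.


V = q^-2 - q^-1 + 1 - q + q^2
<D> = A^-8 - A^-4 + 1 - A^4 + A^8 (w = 0)
1 component over 12 crossings, w = 0
3 Fox colorings among 3^12, |V(-1)| = 5: not tricolorable
why: the span of V is 4, forcing >= 4 crossings in any diagram


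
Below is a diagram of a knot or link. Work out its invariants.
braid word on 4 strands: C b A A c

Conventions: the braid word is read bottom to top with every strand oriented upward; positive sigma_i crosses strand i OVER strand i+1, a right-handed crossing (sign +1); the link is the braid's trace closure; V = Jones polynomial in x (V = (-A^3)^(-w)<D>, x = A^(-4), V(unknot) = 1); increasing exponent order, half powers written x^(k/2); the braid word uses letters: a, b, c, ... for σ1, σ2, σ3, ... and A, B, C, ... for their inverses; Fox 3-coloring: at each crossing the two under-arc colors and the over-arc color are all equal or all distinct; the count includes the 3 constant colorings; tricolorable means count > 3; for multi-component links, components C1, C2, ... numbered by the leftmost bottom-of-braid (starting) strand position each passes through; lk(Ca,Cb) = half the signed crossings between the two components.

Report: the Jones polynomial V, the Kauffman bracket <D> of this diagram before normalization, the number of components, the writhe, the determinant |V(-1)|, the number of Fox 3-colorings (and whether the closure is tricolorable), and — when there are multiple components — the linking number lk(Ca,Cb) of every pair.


Jones polynomial: V(x) = x^-3 + x^-2 + x^-1 + 1
<D> = -A^-3 - A - A^5 - A^9; writhe -1
components 3, writhe -1 (5 crossings)
linking number lk(C1,C2) = -1
lk(C1,C3): 0
lk(C2,C3) = 0
3-colorings: 9 of 3^5, det 0 — tricolorable
note: |V(-1)| = 0: so tricolorable, since 3 divides 0


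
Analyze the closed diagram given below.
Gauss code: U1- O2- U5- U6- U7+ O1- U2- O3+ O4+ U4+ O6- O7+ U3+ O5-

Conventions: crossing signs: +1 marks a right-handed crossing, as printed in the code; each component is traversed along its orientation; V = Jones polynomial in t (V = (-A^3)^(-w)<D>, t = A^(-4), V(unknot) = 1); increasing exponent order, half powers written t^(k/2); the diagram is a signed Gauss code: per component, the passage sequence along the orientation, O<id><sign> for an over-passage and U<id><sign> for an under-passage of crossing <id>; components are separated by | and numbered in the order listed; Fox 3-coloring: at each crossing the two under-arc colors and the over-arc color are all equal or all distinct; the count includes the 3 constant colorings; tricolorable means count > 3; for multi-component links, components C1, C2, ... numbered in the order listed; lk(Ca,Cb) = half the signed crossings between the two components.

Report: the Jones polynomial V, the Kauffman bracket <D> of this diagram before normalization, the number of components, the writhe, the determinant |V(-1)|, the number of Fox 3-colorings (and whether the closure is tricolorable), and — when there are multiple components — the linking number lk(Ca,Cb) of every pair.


V(t) = -t^-4 + t^-3 + t^-1
bracket: -A - A^9 + A^13, w = -1
1 component, writhe -1, over 7 crossings
det 3, colorings 9 of 3^7 — tricolorable
observation: w = -1 shifts under R1 moves; the (-A^3)^(1) factor cancels that in V


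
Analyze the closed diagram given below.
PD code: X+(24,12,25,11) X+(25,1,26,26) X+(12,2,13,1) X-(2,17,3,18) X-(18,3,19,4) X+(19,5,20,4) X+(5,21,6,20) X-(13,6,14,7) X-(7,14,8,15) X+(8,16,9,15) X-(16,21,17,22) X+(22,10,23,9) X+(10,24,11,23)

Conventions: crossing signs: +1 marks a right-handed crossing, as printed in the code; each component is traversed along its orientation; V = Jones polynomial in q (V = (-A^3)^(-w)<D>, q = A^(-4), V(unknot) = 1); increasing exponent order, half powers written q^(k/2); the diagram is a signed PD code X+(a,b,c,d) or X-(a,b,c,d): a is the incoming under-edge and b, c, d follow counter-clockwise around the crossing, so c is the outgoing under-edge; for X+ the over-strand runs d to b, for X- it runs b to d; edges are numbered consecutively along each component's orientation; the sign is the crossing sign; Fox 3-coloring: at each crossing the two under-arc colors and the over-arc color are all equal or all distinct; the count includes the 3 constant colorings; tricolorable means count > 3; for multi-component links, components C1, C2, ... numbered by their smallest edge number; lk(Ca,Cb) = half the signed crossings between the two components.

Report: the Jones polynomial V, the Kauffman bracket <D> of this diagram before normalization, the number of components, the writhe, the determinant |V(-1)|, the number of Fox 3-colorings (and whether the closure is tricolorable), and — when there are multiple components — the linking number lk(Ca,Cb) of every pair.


V(q) = q + q^3 - q^4
bracket: A^-7 - A^-3 - A^5, w = +3
1 component, writhe +3, over 13 crossings
det 3, colorings 9 of 3^13 — tricolorable
observation: V spans 3 powers of q: at least 3 crossings in any diagram


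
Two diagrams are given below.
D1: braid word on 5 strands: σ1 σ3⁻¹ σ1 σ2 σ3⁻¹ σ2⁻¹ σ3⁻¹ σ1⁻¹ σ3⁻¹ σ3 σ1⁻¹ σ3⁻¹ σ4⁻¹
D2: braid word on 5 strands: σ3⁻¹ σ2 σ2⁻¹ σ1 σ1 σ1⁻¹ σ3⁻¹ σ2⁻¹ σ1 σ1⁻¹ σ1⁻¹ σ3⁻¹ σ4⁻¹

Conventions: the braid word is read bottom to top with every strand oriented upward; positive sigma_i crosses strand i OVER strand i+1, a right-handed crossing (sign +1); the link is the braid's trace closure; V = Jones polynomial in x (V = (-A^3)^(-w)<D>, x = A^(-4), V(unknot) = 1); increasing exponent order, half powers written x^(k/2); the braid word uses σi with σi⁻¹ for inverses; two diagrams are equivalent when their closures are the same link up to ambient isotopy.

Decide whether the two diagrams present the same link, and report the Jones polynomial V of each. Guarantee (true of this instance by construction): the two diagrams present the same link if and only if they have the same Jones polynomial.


same link: yes
V(D1) = x^(-9/2) - x^(-5/2) - x^(-3/2) - x^(-1/2)  [13 crossings, <D> = A^-13 + A^-9 + A^-5 - A^3, w = -5]
V(D2) = x^(-9/2) - x^(-5/2) - x^(-3/2) - x^(-1/2)  (w -5, c 13, <D> = A^-13 + A^-9 + A^-5 - A^3)
note: from 13 to 13 crossings by R-moves: one link, two diagrams


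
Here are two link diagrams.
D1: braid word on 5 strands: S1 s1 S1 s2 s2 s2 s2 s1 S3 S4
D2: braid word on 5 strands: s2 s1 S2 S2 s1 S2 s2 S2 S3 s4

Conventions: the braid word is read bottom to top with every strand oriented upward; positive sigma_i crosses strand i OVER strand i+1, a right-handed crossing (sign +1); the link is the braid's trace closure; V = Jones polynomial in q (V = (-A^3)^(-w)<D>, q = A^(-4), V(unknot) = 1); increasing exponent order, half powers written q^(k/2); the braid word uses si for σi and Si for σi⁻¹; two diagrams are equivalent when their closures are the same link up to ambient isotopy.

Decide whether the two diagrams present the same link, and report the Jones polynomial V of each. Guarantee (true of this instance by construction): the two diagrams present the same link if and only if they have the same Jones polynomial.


same link: no
V(D1) = q + q^2 + q^3 + q^6  [10 crossings, <D> = A^-18 + A^-6 + A^-2 + A^2, w = +2]
V(D2) = q^-2 + 2 + q^2  (w 0, c 10, <D> = A^-8 + 2 + A^8)
note: 2 values of V(q) split the 2 diagrams


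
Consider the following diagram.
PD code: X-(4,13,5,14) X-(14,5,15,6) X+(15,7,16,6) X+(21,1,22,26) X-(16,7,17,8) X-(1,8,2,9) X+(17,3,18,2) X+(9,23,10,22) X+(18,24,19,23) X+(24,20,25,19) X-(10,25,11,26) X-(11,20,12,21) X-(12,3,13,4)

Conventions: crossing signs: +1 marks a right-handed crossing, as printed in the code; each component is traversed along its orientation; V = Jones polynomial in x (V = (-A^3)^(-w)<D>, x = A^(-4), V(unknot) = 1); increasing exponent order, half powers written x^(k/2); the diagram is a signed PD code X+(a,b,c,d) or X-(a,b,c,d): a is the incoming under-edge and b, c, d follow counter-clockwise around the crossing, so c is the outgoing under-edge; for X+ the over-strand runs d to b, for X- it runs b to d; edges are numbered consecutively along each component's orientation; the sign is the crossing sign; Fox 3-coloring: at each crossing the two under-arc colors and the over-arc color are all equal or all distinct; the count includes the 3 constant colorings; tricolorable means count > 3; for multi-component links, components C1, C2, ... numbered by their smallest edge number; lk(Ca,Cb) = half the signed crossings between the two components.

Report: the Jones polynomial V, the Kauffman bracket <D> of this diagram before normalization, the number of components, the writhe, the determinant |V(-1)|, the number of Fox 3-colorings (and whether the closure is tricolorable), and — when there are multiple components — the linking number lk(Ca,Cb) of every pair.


V = -x^-5 + x^-4 - 2x^-3 + 4x^-2 - 3x^-1 + 4 - 3x + 2x^2 - x^3
<D> = A^-15 - 2A^-11 + 3A^-7 - 4A^-3 + 3A - 4A^5 + 2A^9 - A^13 + A^17 (w = -1)
1 component over 13 crossings, w = -1
9 Fox colorings among 3^13, |V(-1)| = 21: tricolorable
why: the span of V is 8, forcing >= 8 crossings in any diagram


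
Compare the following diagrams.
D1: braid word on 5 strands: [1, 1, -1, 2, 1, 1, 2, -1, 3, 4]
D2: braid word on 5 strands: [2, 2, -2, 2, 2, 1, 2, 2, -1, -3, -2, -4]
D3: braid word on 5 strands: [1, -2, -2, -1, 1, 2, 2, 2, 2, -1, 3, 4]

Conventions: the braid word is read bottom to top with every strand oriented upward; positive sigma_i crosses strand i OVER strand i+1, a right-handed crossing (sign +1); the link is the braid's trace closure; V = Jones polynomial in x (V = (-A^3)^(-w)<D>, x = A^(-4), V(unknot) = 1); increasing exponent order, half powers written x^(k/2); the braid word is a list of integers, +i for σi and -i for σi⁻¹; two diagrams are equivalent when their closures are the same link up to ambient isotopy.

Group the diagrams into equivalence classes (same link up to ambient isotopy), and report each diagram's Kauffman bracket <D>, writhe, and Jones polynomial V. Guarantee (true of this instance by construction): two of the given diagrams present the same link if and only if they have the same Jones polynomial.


equivalence classes: {D1, D2} | {D3}
D1 (bracket A^-2 + 2A^6 + A^14; 10 crossings at w = +6): V = x + 2x^3 + x^5
V(D2) = x + 2x^3 + x^5  (w +2, c 12, <D> = A^-14 + 2A^-6 + A^2)
V(D3) = 1 + x + x^2 + x^3  (w +4, c 12, <D> = 1 + A^4 + A^8 + A^12)
observation: 2 values of V(x) split the 3 diagrams


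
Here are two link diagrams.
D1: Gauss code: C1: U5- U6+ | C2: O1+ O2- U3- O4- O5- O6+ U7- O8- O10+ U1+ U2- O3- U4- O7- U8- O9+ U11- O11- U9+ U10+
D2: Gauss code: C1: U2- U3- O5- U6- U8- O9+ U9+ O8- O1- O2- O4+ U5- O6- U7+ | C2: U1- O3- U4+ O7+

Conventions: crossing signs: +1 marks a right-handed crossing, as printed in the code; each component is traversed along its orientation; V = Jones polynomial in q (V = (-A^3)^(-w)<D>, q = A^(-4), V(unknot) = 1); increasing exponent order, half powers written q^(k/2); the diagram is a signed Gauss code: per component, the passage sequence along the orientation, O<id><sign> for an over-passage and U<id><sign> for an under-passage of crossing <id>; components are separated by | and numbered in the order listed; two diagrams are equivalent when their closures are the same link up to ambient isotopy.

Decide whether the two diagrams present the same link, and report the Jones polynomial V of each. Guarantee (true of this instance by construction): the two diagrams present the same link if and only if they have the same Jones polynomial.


same link: yes
V(D1) = q^(-9/2) - q^(-5/2) - q^(-3/2) - q^(-1/2)  [11 crossings, <D> = A^-7 + A^-3 + A - A^9, w = -3]
V(D2) = q^(-9/2) - q^(-5/2) - q^(-3/2) - q^(-1/2)  (w -3, c 9, <D> = A^-7 + A^-3 + A - A^9)
note: from 11 to 9 crossings by R-moves: one link, two diagrams


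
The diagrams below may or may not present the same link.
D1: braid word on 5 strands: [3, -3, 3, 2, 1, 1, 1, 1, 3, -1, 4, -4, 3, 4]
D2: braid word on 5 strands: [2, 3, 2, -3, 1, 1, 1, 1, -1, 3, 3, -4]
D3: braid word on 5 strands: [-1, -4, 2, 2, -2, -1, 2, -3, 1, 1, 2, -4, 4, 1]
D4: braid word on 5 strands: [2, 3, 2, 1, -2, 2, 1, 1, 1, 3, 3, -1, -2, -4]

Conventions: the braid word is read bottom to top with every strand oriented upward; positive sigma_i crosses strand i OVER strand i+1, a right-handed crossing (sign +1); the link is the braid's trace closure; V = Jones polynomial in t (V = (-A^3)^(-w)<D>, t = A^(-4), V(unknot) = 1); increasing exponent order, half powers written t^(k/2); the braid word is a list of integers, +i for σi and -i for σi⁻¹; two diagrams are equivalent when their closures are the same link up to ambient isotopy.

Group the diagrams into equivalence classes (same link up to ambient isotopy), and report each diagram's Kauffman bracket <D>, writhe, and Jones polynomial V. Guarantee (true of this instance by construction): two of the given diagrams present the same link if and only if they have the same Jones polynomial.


equivalence classes: {D1, D2, D4} | {D3}
D1 (bracket A^-8 - 2A^-4 + 1 - 2A^4 + 2A^8 + A^16; 14 crossings at w = +8): V = t^2 + 2t^4 - 2t^5 + t^6 - 2t^7 + t^8
V(D2) = t^2 + 2t^4 - 2t^5 + t^6 - 2t^7 + t^8  (w +6, c 12, <D> = A^-14 - 2A^-10 + A^-6 - 2A^-2 + 2A^2 + A^10)
D3 (bracket -A^-18 + A^-14 - A^-10 + 2A^-6 - A^-2 + A^2; 14 crossings at w = +2): V = t - t^2 + 2t^3 - t^4 + t^5 - t^6
D4 (bracket A^-14 - 2A^-10 + A^-6 - 2A^-2 + 2A^2 + A^10; 14 crossings at w = +6): V = t^2 + 2t^4 - 2t^5 + t^6 - 2t^7 + t^8
observation: V(t) takes 2 values over 4 diagrams, fixing the grouping


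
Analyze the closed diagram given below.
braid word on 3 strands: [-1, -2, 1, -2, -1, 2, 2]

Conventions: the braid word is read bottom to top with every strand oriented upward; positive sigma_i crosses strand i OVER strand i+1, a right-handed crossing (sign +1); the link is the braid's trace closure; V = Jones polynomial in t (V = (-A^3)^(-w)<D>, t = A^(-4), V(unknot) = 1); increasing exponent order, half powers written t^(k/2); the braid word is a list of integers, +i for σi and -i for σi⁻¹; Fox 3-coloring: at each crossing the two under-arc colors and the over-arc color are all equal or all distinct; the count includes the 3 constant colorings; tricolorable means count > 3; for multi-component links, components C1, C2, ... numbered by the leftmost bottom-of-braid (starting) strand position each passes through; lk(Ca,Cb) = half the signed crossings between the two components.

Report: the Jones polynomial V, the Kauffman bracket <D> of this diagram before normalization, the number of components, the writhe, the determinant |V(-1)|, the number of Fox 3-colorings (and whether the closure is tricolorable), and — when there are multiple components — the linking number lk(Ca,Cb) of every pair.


V(t) = -t^(-7/2) - t^(-3/2) - t^(1/2) + t^(3/2)
bracket: -A^-9 + A^-5 + A^3 + A^11, w = -1
2 components, writhe -1, over 7 crossings
lk(C1,C2) = -2
det 4, colorings 3 of 3^7 — not tricolorable
observation: span 5 respects span(V) <= c + mu - 1 = 8 for this 2-component diagram


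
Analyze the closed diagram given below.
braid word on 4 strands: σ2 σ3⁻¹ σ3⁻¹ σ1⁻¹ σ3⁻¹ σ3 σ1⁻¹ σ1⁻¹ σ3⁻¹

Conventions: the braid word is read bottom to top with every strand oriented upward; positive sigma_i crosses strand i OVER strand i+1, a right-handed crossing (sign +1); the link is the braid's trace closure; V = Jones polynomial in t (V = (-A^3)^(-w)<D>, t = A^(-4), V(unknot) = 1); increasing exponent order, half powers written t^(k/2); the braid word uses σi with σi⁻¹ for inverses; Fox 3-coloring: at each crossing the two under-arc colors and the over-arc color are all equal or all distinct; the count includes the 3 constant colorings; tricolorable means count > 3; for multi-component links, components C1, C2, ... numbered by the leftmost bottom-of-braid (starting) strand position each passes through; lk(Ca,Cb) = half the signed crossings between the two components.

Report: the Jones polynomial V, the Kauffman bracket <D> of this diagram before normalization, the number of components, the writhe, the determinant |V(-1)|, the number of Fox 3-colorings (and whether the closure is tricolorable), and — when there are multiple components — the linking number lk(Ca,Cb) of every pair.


Jones polynomial: V(t) = t^-8 - 2t^-7 + t^-6 - 2t^-5 + 2t^-4 + t^-2
<D> = -A^-7 - 2A + 2A^5 - A^9 + 2A^13 - A^17; writhe -5
components 1, writhe -5 (9 crossings)
3-colorings: 27 of 3^9, det 9 — tricolorable
note: the span of V is 6, forcing >= 6 crossings in any diagram


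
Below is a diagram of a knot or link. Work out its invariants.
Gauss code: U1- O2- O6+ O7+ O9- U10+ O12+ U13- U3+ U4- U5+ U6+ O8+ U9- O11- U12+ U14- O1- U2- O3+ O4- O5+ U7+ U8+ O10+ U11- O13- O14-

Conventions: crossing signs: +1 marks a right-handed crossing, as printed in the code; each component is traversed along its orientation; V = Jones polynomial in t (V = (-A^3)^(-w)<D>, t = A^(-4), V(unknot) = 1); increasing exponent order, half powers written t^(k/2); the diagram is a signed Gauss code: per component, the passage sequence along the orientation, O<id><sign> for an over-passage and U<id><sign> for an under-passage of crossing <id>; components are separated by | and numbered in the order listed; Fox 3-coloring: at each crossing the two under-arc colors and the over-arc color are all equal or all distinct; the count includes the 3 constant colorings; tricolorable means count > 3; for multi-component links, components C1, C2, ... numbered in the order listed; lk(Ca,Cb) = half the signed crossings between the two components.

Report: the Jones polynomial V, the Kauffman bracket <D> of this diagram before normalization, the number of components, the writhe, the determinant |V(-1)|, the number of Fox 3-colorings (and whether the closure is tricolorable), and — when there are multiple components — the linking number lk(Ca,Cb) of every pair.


V(t) = t^-4 - 3t^-3 + 5t^-2 - 6t^-1 + 7 - 6t + 5t^2 - 3t^3 + t^4
bracket: A^-16 - 3A^-12 + 5A^-8 - 6A^-4 + 7 - 6A^4 + 5A^8 - 3A^12 + A^16, w = 0
1 component, writhe 0, over 14 crossings
det 37, colorings 3 of 3^14 — not tricolorable
observation: w = 0 (over 14 crossings) is diagram-only; (-A^3)^(0) removes it from V


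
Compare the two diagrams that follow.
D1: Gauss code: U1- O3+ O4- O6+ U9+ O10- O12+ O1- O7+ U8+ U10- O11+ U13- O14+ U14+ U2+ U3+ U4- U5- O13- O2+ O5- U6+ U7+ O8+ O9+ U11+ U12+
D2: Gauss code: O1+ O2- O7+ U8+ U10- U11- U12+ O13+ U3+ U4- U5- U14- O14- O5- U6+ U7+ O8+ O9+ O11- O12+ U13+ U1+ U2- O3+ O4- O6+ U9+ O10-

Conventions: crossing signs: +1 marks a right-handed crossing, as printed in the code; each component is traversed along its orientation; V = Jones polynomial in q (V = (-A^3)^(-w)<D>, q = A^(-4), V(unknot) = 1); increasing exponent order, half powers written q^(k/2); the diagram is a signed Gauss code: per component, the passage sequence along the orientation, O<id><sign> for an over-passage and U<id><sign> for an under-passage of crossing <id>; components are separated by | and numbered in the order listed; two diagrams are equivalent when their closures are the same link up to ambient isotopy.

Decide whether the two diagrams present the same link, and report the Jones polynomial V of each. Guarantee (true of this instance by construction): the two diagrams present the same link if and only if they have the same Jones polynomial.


same link: yes
V(D1) = q - q^2 + 2q^3 - q^4 + q^5 - q^6  [14 crossings, <D> = -A^-12 + A^-8 - A^-4 + 2 - A^4 + A^8, w = +4]
D2 (bracket -A^-18 + A^-14 - A^-10 + 2A^-6 - A^-2 + A^2; 14 crossings at w = +2): V = q - q^2 + 2q^3 - q^4 + q^5 - q^6
note: all 2 diagrams share one V(q), hence one class


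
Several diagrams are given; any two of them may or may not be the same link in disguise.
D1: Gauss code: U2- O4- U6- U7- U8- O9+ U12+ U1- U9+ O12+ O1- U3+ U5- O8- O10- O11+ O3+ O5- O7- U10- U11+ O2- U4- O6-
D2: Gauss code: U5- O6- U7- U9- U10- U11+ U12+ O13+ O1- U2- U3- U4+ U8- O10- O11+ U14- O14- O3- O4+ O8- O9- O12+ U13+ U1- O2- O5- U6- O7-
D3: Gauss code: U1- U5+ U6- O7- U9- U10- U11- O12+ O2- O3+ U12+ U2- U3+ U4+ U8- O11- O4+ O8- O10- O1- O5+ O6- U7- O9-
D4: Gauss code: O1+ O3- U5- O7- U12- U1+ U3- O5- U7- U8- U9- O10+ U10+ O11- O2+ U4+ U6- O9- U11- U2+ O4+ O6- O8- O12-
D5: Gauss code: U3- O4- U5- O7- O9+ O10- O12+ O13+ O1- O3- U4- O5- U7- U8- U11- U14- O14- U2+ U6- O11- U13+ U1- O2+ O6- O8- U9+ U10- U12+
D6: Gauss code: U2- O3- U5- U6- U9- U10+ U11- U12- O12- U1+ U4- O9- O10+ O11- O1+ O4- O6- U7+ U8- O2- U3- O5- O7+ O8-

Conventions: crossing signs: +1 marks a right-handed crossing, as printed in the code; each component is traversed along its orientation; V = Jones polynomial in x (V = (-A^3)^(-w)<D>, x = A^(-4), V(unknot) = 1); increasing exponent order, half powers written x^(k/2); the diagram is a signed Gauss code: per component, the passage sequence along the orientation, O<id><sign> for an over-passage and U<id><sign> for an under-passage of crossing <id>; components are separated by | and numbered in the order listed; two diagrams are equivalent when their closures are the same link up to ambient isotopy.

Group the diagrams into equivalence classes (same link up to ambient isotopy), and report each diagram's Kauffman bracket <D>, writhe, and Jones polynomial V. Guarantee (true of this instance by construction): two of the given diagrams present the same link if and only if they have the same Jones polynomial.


classes: {D1, D2, D3, D4, D5, D6}
V(D1) = -x^-4 + x^-3 + x^-1  [12 crossings, <D> = A^-8 + 1 - A^4, w = -4]
D2 (bracket A^-14 + A^-6 - A^-2; 14 crossings at w = -6): V = -x^-4 + x^-3 + x^-1
V(D3) = -x^-4 + x^-3 + x^-1  (w -4, c 12, <D> = A^-8 + 1 - A^4)
V(D4) = -x^-4 + x^-3 + x^-1  (w -4, c 12, <D> = A^-8 + 1 - A^4)
D5 (bracket A^-14 + A^-6 - A^-2; 14 crossings at w = -6): V = -x^-4 + x^-3 + x^-1
D6 (bracket A^-14 + A^-6 - A^-2; 12 crossings at w = -6): V = -x^-4 + x^-3 + x^-1
note: all 6 diagrams share one V(x), hence one class
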